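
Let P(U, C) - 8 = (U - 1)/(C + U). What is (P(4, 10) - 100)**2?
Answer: 1651225/196 ≈ 8424.6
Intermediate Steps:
P(U, C) = 8 + (-1 + U)/(C + U) (P(U, C) = 8 + (U - 1)/(C + U) = 8 + (-1 + U)/(C + U))
(P(4, 10) - 100)**2 = ((-1 + 8*10 + 9*4)/(10 + 4) - 100)**2 = ((-1 + 80 + 36)/14 - 100)**2 = ((1/14)*115 - 100)**2 = (115/14 - 100)**2 = (-1285/14)**2 = 1651225/196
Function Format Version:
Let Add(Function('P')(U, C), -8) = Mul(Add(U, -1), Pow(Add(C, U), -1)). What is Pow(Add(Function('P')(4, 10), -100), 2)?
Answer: Rational(1651225, 196) ≈ 8424.6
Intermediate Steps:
Function('P')(U, C) = Add(8, Mul(Pow(Add(C, U), -1), Add(-1, U))) (Function('P')(U, C) = Add(8, Mul(Add(U, -1), Pow(Add(C, U), -1))) = Add(8, Mul(Add(-1, U), Pow(Add(C, U), -1))) = Add(8, Mul(Pow(Add(C, U), -1), Add(-1, U))))
Pow(Add(Function('P')(4, 10), -100), 2) = Pow(Add(Mul(Pow(Add(10, 4), -1), Add(-1, Mul(8, 10), Mul(9, 4))), -100), 2) = Pow(Add(Mul(Pow(14, -1), Add(-1, 80, 36)), -100), 2) = Pow(Add(Mul(Rational(1, 14), 115), -100), 2) = Pow(Add(Rational(115, 14), -100), 2) = Pow(Rational(-1285, 14), 2) = Rational(1651225, 196)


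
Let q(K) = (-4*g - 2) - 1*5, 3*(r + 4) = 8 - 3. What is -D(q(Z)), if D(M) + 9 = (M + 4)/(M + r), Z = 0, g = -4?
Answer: 141/20 ≈ 7.0500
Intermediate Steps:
r = -7/3 (r = -4 + (8 - 3)/3 = -4 + (⅓)*5 = -4 + 5/3 = -7/3 ≈ -2.3333)
q(K) = 9 (q(K) = (-4*(-4) - 2) - 1*5 = (16 - 2) - 5 = 14 - 5 = 9)
D(M) = -9 + (4 + M)/(-7/3 + M) (D(M) = -9 + (M + 4)/(M - 7/3) = -9 + (4 + M)/(-7/3 + M))
-D(q(Z)) = -3*(25 - 8*9)/(-7 + 3*9) = -3*(25 - 72)/(-7 + 27) = -3*(-47)/20 = -1*(-141/20) = 141/20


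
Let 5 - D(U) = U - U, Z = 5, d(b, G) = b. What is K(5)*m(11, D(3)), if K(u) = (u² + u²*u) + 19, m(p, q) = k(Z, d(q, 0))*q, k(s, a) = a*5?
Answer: 21125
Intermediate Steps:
D(U) = 5 (D(U) = 5 - (U - U) = 5 - 1*0 = 5 + 0 = 5)
k(s, a) = 5*a
m(p, q) = 5*q² (m(p, q) = (5*q)*q = 5*q²)
K(u) = 19 + u² + u³ (K(u) = (u² + u³) + 19 = 19 + u² + u³)
K(5)*m(11, D(3)) = (19 + 5² + 5³)*(5*5²) = (19 + 25 + 125)*(5*25) = 169*125 = 21125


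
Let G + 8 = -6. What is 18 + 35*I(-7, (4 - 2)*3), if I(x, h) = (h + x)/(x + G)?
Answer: 59/3 ≈ 19.667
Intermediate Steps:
G = -14 (G = -8 - 6 = -14)
I(x, h) = (h + x)/(-14 + x) (I(x, h) = (h + x)/(x - 14) = (h + x)/(-14 + x))
18 + 35*I(-7, (4 - 2)*3) = 18 + 35*(((4 - 2)*3 - 7)/(-14 - 7)) = 18 + 35*((2*3 - 7)/(-21)) = 18 + 35*(-(6 - 7)/21) = 18 + 35*(-1/21*(-1)) = 18 + 35*(1/21) = 18 + 5/3 = 59/3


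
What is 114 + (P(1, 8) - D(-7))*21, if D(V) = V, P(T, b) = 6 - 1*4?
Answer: 303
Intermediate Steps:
P(T, b) = 2 (P(T, b) = 6 - 4 = 2)
114 + (P(1, 8) - D(-7))*21 = 114 + (2 - 1*(-7))*21 = 114 + (2 + 7)*21 = 114 + 9*21 = 114 + 189 = 303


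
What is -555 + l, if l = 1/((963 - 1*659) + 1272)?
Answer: -874679/1576 ≈ -555.00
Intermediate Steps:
l = 1/1576 (l = 1/((963 - 659) + 1272) = 1/(304 + 1272) = 1/1576 ≈ 0.00063452)
-555 + l = -555 + 1/1576 = -874679/1576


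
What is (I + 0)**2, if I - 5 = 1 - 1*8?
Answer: 4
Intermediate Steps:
I = -2 (I = 5 + (1 - 1*8) = 5 + (1 - 8) = 5 - 7 = -2)
(I + 0)**2 = (-2 + 0)**2 = (-2)**2 = 4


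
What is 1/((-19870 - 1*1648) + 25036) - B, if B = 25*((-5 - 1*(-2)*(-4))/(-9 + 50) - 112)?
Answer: 405009791/144238 ≈ 2807.9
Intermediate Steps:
B = -115125/41 (B = 25*((-5 + 2*(-4))/41 - 112) = 25*((-5 - 8)*(1/41) - 112) = 25*(-13*1/41 - 112) = 25*(-13/41 - 112) = 25*(-4605/41) = -115125/41 ≈ -2807.9)
1/((-19870 - 1*1648) + 25036) - B = 1/((-19870 - 1*1648) + 25036) - 1*(-115125/41) = 1/((-19870 - 1648) + 25036) + 115125/41 = 1/(-21518 + 25036) + 115125/41 = 1/3518 + 115125/41 = 405009791/144238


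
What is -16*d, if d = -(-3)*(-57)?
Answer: 2736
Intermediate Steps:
d = -171 (d = -3*57 = -171)
-16*d = -16*(-171) = 2736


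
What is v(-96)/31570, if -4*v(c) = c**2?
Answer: -1152/15785 ≈ -0.072981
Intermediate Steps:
v(c) = -c**2/4
v(-96)/31570 = -1/4*(-96)**2/31570 = -1/4*9216*(1/31570) = -2304*1/31570 = -1152/15785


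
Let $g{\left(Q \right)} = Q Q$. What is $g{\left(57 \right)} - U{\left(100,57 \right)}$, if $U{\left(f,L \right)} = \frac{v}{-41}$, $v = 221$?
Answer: $\frac{133430}{41} \approx 3254.4$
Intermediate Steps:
$g{\left(Q \right)} = Q^{2}$
$U{\left(f,L \right)} = - \frac{221}{41}$ ($U{\left(f,L \right)} = \frac{221}{-41} = 221 \left(- \frac{1}{41}\right) = - \frac{221}{41}$)
$g{\left(57 \right)} - U{\left(100,57 \right)} = 57^{2} - - \frac{221}{41} = 3249 + \frac{221}{41} = \frac{133430}{41}$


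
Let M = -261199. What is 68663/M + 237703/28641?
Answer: 60121208914/7481000559 ≈ 8.0365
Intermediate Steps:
68663/M + 237703/28641 = 68663/(-261199) + 237703/28641 = 68663*(-1/261199) + 237703*(1/28641) = -68663/261199 + 237703/28641 = 60121208914/7481000559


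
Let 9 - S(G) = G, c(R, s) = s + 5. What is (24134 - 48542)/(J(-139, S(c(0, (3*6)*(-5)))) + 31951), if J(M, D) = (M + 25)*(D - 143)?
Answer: -24408/37537 ≈ -0.65024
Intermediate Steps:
c(R, s) = 5 + s
S(G) = 9 - G
J(M, D) = (-143 + D)*(25 + M) (J(M, D) = (25 + M)*(-143 + D) = (-143 + D)*(25 + M))
(24134 - 48542)/(J(-139, S(c(0, (3*6)*(-5)))) + 31951) = (24134 - 48542)/((-3575 - 143*(-139) + 25*(9 - (5 + (3*6)*(-5))) + (9 - (5 + (3*6)*(-5)))*(-139)) + 31951) = -24408/((-3575 + 19877 + 25*(9 - (5 + 18*(-5))) + (9 - (5 + 18*(-5)))*(-139)) + 31951) = -24408/((-3575 + 19877 + 25*(9 - (5 - 90)) + (9 - (5 - 90))*(-139)) + 31951) = -24408/((-3575 + 19877 + 25*(9 - 1*(-85)) + (9 - 1*(-85))*(-139)) + 31951) = -24408/((-3575 + 19877 + 25*(9 + 85) + (9 + 85)*(-139)) + 31951) = -24408/((-3575 + 19877 + 25*94 + 94*(-139)) + 31951) = -24408/((-3575 + 19877 + 2350 - 13066) + 31951) = -24408/(5586 + 31951) = -24408/37537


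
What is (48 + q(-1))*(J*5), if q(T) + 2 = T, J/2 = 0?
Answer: 0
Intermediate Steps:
J = 0 (J = 2*0 = 0)
q(T) = -2 + T
(48 + q(-1))*(J*5) = (48 + (-2 - 1))*(0*5) = (48 - 3)*0 = 45*0 = 0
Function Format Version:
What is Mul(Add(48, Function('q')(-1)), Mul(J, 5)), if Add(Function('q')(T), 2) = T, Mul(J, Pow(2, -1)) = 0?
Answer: 0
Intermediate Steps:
J = 0 (J = Mul(2, 0) = 0)
Function('q')(T) = Add(-2, T)
Mul(Add(48, Function('q')(-1)), Mul(J, 5)) = Mul(Add(48, Add(-2, -1)), Mul(0, 5)) = Mul(Add(48, -3), 0) = Mul(45, 0) = 0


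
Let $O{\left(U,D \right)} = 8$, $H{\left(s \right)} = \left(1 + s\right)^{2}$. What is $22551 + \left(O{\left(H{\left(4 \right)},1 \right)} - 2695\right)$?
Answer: $19864$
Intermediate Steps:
$22551 + \left(O{\left(H{\left(4 \right)},1 \right)} - 2695\right) = 22551 + \left(8 - 2695\right) = 22551 - 2687 = 19864$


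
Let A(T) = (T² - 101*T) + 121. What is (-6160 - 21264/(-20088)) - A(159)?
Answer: -12975125/837 ≈ -15502.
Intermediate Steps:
A(T) = 121 + T² - 101*T
(-6160 - 21264/(-20088)) - A(159) = (-6160 - 21264/(-20088)) - (121 + 159² - 101*159) = (-6160 - 21264*(-1/20088)) - (121 + 25281 - 16059) = (-6160 + 886/837) - 1*9343 = -5155034/837 - 9343 = -12975125/837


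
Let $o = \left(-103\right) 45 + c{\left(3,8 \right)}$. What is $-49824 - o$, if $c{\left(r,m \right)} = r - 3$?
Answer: $-45189$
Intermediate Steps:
$c{\left(r,m \right)} = -3 + r$
$o = -4635$ ($o = \left(-103\right) 45 + \left(-3 + 3\right) = -4635 + 0 = -4635$)
$-49824 - o = -49824 - -4635 = -49824 + 4635 = -45189$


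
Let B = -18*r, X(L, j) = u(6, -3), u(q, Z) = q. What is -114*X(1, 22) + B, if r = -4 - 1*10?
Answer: -432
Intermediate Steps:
X(L, j) = 6
r = -14 (r = -4 - 10 = -14)
B = 252 (B = -18*(-14) = 252)
-114*X(1, 22) + B = -114*6 + 252 = -684 + 252 = -432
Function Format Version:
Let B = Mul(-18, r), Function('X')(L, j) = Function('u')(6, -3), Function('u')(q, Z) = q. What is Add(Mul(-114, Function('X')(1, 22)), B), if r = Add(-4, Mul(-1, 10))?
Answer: -432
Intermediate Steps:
Function('X')(L, j) = 6
r = -14 (r = Add(-4, -10) = -14)
B = 252 (B = Mul(-18, -14) = 252)
Add(Mul(-114, Function('X')(1, 22)), B) = Add(Mul(-114, 6), 252) = Add(-684, 252) = -432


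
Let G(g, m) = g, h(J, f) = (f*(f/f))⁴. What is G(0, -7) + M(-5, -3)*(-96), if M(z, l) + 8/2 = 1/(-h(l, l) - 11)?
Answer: 8856/23 ≈ 385.04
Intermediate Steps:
h(J, f) = f⁴ (h(J, f) = (f*1)⁴ = f⁴)
M(z, l) = -4 + 1/(-11 - l⁴) (M(z, l) = -4 + 1/(-l⁴ - 11) = -4 + 1/(-11 - l⁴))
G(0, -7) + M(-5, -3)*(-96) = 0 + ((-45 - 4*(-3)⁴)/(11 + (-3)⁴))*(-96) = 0 + ((-45 - 4*81)/(11 + 81))*(-96) = 0 + ((-45 - 324)/92)*(-96) = 0 + ((1/92)*(-369))*(-96) = 0 - 369/92*(-96) = 0 + 8856/23 = 8856/23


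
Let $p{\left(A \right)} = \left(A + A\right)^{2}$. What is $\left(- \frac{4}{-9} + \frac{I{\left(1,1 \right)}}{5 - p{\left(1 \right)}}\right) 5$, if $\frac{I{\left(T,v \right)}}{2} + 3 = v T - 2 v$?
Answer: $- \frac{340}{9} \approx -37.778$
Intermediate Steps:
$p{\left(A \right)} = 4 A^{2}$ ($p{\left(A \right)} = \left(2 A\right)^{2} = 4 A^{2}$)
$I{\left(T,v \right)} = -6 - 4 v + 2 T v$ ($I{\left(T,v \right)} = -6 + 2 \left(v T - 2 v\right) = -6 + 2 \left(T v - 2 v\right) = -6 + 2 \left(- 2 v + T v\right) = -6 + \left(- 4 v + 2 T v\right) = -6 - 4 v + 2 T v$)
$\left(- \frac{4}{-9} + \frac{I{\left(1,1 \right)}}{5 - p{\left(1 \right)}}\right) 5 = \left(- \frac{4}{-9} + \frac{-6 - 4 + 2 \cdot 1 \cdot 1}{5 - 4 \cdot 1^{2}}\right) 5 = \left(\left(-4\right) \left(- \frac{1}{9}\right) + \frac{-6 - 4 + 2}{5 - 4 \cdot 1}\right) 5 = \left(\frac{4}{9} - \frac{8}{5 - 4}\right) 5 = \left(\frac{4}{9} - \frac{8}{1}\right) 5 = \left(\frac{4}{9} - 8\right) 5 = \left(- \frac{68}{9}\right) 5 = - \frac{340}{9}$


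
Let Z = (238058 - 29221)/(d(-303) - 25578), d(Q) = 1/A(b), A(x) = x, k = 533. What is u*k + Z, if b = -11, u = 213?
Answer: 31940108704/281359 ≈ 1.1352e+5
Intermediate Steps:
d(Q) = -1/11 (d(Q) = 1/(-11) = -1/11)
Z = -2297207/281359 (Z = (238058 - 29221)/(-1/11 - 25578) = 208837/(-281359/11) = 208837*(-11/281359) = -2297207/281359 ≈ -8.1647)
u*k + Z = 213*533 - 2297207/281359 = 113529 - 2297207/281359 = 31940108704/281359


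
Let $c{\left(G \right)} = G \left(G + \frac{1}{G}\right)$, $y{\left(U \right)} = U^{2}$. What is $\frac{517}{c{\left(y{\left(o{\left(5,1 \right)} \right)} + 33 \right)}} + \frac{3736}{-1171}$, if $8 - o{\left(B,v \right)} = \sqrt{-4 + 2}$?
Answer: $\frac{- 31202897 i - 11357440 \sqrt{2}}{2342 \left(1520 \sqrt{2} + 4257 i\right)} \approx -3.142 + 0.024433 i$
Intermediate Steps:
$o{\left(B,v \right)} = 8 - i \sqrt{2}$ ($o{\left(B,v \right)} = 8 - \sqrt{-4 + 2} = 8 - \sqrt{-2} = 8 - i \sqrt{2}$)
$\frac{517}{c{\left(y{\left(o{\left(5,1 \right)} \right)} + 33 \right)}} + \frac{3736}{-1171} = \frac{517}{1 + \left(\left(8 - i \sqrt{2}\right)^{2} + 33\right)^{2}} + \frac{3736}{-1171} = \frac{517}{1 + \left(33 + \left(8 - i \sqrt{2}\right)^{2}\right)^{2}} + 3736 \left(- \frac{1}{1171}\right) = \frac{517}{1 + \left(33 + \left(8 - i \sqrt{2}\right)^{2}\right)^{2}} - \frac{3736}{1171} = - \frac{3736}{1171} + \frac{517}{1 + \left(33 + \left(8 - i \sqrt{2}\right)^{2}\right)^{2}}$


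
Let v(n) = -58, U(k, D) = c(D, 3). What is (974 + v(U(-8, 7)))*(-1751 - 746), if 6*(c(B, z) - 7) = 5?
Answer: -2287252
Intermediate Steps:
c(B, z) = 47/6 (c(B, z) = 7 + (1/6)*5 = 7 + 5/6 = 47/6)
U(k, D) = 47/6
(974 + v(U(-8, 7)))*(-1751 - 746) = (974 - 58)*(-1751 - 746) = 916*(-2497) = -2287252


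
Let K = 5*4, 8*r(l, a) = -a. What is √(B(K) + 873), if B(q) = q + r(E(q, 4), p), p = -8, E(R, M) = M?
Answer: √894 ≈ 29.900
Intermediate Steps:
r(l, a) = -a/8 (r(l, a) = (-a)/8 = -a/8)
K = 20
B(q) = 1 + q (B(q) = q - ⅛*(-8) = q + 1 = 1 + q)
√(B(K) + 873) = √((1 + 20) + 873) = √(21 + 873) = √894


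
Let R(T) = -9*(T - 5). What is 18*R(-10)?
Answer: 2430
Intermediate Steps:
R(T) = 45 - 9*T (R(T) = -9*(-5 + T) = 45 - 9*T)
18*R(-10) = 18*(45 - 9*(-10)) = 18*(45 + 90) = 18*135 = 2430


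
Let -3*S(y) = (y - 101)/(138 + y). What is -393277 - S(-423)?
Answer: -336251311/855 ≈ -3.9328e+5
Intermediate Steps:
S(y) = -(-101 + y)/(3*(138 + y)) (S(y) = -(y - 101)/(3*(138 + y)) = -(-101 + y)/(3*(138 + y)))
-393277 - S(-423) = -393277 - (101 - 1*(-423))/(3*(138 - 423)) = -393277 - (101 + 423)/(3*(-285)) = -393277 - (-1)*524/(3*285) = -393277 - 1*(-524/855) = -393277 + 524/855 = -336251311/855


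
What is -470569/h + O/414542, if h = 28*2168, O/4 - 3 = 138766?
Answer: -80687640447/12582178784 ≈ -6.4128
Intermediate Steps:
O = 555076 (O = 12 + 4*138766 = 12 + 555064 = 555076)
h = 60704
-470569/h + O/414542 = -470569/60704 + 555076/414542 = -470569*1/60704 + 555076*(1/414542) = -470569/60704 + 277538/207271 = -80687640447/12582178784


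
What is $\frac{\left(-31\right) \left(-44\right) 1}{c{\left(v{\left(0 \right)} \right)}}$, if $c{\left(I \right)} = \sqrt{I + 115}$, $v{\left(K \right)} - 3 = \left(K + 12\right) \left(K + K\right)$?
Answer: $\frac{682 \sqrt{118}}{59} \approx 125.57$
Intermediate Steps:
$v{\left(K \right)} = 3 + 2 K \left(12 + K\right)$ ($v{\left(K \right)} = 3 + \left(K + 12\right) \left(K + K\right) = 3 + \left(12 + K\right) 2 K = 3 + 2 K \left(12 + K\right)$)
$c{\left(I \right)} = \sqrt{115 + I}$
$\frac{\left(-31\right) \left(-44\right) 1}{c{\left(v{\left(0 \right)} \right)}} = \frac{\left(-31\right) \left(-44\right) 1}{\sqrt{115 + \left(3 + 2 \cdot 0^{2} + 24 \cdot 0\right)}} = \frac{1364 \cdot 1}{\sqrt{115 + \left(3 + 2 \cdot 0 + 0\right)}} = \frac{1364}{\sqrt{115 + \left(3 + 0 + 0\right)}} = \frac{1364}{\sqrt{115 + 3}} = \frac{1364}{\sqrt{118}} = 1364 \frac{\sqrt{118}}{118} = \frac{682 \sqrt{118}}{59}$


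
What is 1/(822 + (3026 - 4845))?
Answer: -1/997 ≈ -0.0010030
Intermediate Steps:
1/(822 + (3026 - 4845)) = 1/(822 - 1819) = 1/(-997) = -1/997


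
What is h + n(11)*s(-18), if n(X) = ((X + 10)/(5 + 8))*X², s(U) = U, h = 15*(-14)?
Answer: -48468/13 ≈ -3728.3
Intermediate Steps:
h = -210
n(X) = X²*(10/13 + X/13) (n(X) = ((10 + X)/13)*X² = ((10 + X)*(1/13))*X² = (10/13 + X/13)*X² = X²*(10/13 + X/13))
h + n(11)*s(-18) = -210 + ((1/13)*11²*(10 + 11))*(-18) = -210 + ((1/13)*121*21)*(-18) = -210 + (2541/13)*(-18) = -210 - 45738/13 = -48468/13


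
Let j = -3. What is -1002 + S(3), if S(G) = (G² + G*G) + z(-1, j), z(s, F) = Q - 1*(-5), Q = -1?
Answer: -980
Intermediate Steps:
z(s, F) = 4 (z(s, F) = -1 - 1*(-5) = -1 + 5 = 4)
S(G) = 4 + 2*G² (S(G) = (G² + G*G) + 4 = (G² + G²) + 4 = 2*G² + 4 = 4 + 2*G²)
-1002 + S(3) = -1002 + (4 + 2*3²) = -1002 + (4 + 2*9) = -1002 + (4 + 18) = -1002 + 22 = -980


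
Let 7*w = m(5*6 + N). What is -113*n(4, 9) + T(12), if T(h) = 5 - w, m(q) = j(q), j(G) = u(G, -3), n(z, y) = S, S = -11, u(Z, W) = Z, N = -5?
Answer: 8711/7 ≈ 1244.4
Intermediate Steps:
n(z, y) = -11
j(G) = G
m(q) = q
w = 25/7 (w = (5*6 - 5)/7 = (30 - 5)/7 = (1/7)*25 = 25/7 ≈ 3.5714)
T(h) = 10/7 (T(h) = 5 - 1*25/7 = 5 - 25/7 = 10/7)
-113*n(4, 9) + T(12) = -113*(-11) + 10/7 = 1243 + 10/7 = 8711/7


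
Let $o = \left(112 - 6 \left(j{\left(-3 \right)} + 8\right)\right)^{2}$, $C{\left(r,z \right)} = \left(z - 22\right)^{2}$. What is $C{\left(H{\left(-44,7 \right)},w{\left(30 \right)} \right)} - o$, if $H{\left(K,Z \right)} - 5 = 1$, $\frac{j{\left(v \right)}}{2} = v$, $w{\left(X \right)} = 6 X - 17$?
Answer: $9881$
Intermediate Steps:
$w{\left(X \right)} = -17 + 6 X$
$j{\left(v \right)} = 2 v$
$H{\left(K,Z \right)} = 6$ ($H{\left(K,Z \right)} = 5 + 1 = 6$)
$C{\left(r,z \right)} = \left(-22 + z\right)^{2}$
$o = 10000$ ($o = \left(112 - 6 \left(2 \left(-3\right) + 8\right)\right)^{2} = \left(112 - 6 \left(-6 + 8\right)\right)^{2} = \left(112 - 12\right)^{2} = 100^{2} = 10000$)
$C{\left(H{\left(-44,7 \right)},w{\left(30 \right)} \right)} - o = \left(-22 + \left(-17 + 6 \cdot 30\right)\right)^{2} - 10000 = \left(-22 + \left(-17 + 180\right)\right)^{2} - 10000 = \left(-22 + 163\right)^{2} - 10000 = 141^{2} - 10000 = 19881 - 10000 = 9881$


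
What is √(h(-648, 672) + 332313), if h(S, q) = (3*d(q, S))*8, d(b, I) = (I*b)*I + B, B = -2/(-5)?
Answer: √169313600865/5 ≈ 82296.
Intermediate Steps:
B = ⅖ (B = -2*(-⅕) = ⅖ ≈ 0.40000)
d(b, I) = ⅖ + b*I² (d(b, I) = (I*b)*I + ⅖ = b*I² + ⅖ = ⅖ + b*I²)
h(S, q) = 48/5 + 24*q*S² (h(S, q) = (3*(⅖ + q*S²))*8 = (6/5 + 3*q*S²)*8 = 48/5 + 24*q*S²)
√(h(-648, 672) + 332313) = √((48/5 + 24*672*(-648)²) + 332313) = √((48/5 + 24*672*419904) + 332313) = √((48/5 + 6772211712) + 332313) = √(33861058608/5 + 332313) = √(33862720173/5) = √169313600865/5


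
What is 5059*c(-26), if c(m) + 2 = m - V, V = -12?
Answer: -80944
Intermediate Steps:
c(m) = 10 + m (c(m) = -2 + (m - 1*(-12)) = -2 + (m + 12) = -2 + (12 + m) = 10 + m)
5059*c(-26) = 5059*(10 - 26) = 5059*(-16) = -80944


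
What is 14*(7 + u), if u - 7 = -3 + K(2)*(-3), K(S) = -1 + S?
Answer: 112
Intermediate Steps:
u = 1 (u = 7 + (-3 + (-1 + 2)*(-3)) = 7 + (-3 + 1*(-3)) = 7 + (-3 - 3) = 7 - 6 = 1)
14*(7 + u) = 14*(7 + 1) = 14*8 = 112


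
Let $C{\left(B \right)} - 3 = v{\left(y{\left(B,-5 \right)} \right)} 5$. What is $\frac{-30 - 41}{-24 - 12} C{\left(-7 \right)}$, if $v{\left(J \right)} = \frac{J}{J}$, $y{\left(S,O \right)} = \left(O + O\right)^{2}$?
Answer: $\frac{142}{9} \approx 15.778$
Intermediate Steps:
$y{\left(S,O \right)} = 4 O^{2}$ ($y{\left(S,O \right)} = \left(2 O\right)^{2} = 4 O^{2}$)
$v{\left(J \right)} = 1$
$C{\left(B \right)} = 8$ ($C{\left(B \right)} = 3 + 1 \cdot 5 = 3 + 5 = 8$)
$\frac{-30 - 41}{-24 - 12} C{\left(-7 \right)} = \frac{-30 - 41}{-24 - 12} \cdot 8 = - \frac{71}{-36} \cdot 8 = \left(-71\right) \left(- \frac{1}{36}\right) 8 = \frac{71}{36} \cdot 8 = \frac{142}{9}$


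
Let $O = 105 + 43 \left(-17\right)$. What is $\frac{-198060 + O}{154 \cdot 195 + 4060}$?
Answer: $- \frac{99343}{17045} \approx -5.8283$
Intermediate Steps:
$O = -626$ ($O = 105 - 731 = -626$)
$\frac{-198060 + O}{154 \cdot 195 + 4060} = \frac{-198060 - 626}{154 \cdot 195 + 4060} = - \frac{198686}{30030 + 4060} = - \frac{198686}{34090} = \left(-198686\right) \frac{1}{34090} = - \frac{99343}{17045}$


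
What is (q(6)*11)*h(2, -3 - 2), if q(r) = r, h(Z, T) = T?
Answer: -330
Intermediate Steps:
(q(6)*11)*h(2, -3 - 2) = (6*11)*(-3 - 2) = 66*(-5) = -330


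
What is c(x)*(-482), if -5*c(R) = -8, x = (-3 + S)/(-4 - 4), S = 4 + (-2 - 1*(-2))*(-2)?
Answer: -3856/5 ≈ -771.20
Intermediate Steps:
S = 4 (S = 4 + (-2 + 2)*(-2) = 4 + 0*(-2) = 4 + 0 = 4)
x = -1/8 (x = (-3 + 4)/(-4 - 4) = 1/(-8) = 1*(-1/8) = -1/8 ≈ -0.12500)
c(R) = 8/5 (c(R) = -1/5*(-8) = 8/5)
c(x)*(-482) = (8/5)*(-482) = -3856/5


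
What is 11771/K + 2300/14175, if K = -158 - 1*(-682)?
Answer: 6722365/297108 ≈ 22.626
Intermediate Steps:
K = 524 (K = -158 + 682 = 524)
11771/K + 2300/14175 = 11771/524 + 2300/14175 = 11771*(1/524) + 2300*(1/14175) = 11771/524 + 92/567 = 6722365/297108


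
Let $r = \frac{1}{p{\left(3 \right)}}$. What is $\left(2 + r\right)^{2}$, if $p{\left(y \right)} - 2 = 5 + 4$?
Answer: $\frac{529}{121} \approx 4.3719$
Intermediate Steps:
$p{\left(y \right)} = 11$ ($p{\left(y \right)} = 2 + \left(5 + 4\right) = 2 + 9 = 11$)
$r = \frac{1}{11} \approx 0.090909$
$\left(2 + r\right)^{2} = \left(2 + \frac{1}{11}\right)^{2} = \left(\frac{23}{11}\right)^{2} = \frac{529}{121}$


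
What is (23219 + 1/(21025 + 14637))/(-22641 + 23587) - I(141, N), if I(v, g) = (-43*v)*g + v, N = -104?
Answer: -21276389946657/33736252 ≈ -6.3067e+5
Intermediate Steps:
I(v, g) = v - 43*g*v (I(v, g) = -43*g*v + v = v - 43*g*v)
(23219 + 1/(21025 + 14637))/(-22641 + 23587) - I(141, N) = (23219 + 1/(21025 + 14637))/(-22641 + 23587) - 141*(1 - 43*(-104)) = (23219 + 1/35662)/946 - 141*(1 + 4472) = (23219 + 1/35662)*(1/946) - 141*4473 = (828035979/35662)*(1/946) - 1*630693 = 828035979/33736252 - 630693 = -21276389946657/33736252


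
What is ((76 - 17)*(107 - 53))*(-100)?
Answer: -318600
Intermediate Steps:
((76 - 17)*(107 - 53))*(-100) = (59*54)*(-100) = 3186*(-100) = -318600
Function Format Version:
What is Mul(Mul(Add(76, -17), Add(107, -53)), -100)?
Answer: -318600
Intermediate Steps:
Mul(Mul(Add(76, -17), Add(107, -53)), -100) = Mul(Mul(59, 54), -100) = Mul(3186, -100) = -318600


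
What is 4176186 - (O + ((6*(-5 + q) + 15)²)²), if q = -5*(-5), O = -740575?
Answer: -327233864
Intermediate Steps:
q = 25
4176186 - (O + ((6*(-5 + q) + 15)²)²) = 4176186 - (-740575 + ((6*(-5 + 25) + 15)²)²) = 4176186 - (-740575 + ((6*20 + 15)²)²) = 4176186 - (-740575 + ((120 + 15)²)²) = 4176186 - (-740575 + (135²)²) = 4176186 - (-740575 + 18225²) = 4176186 - (-740575 + 332150625) = 4176186 - 1*331410050 = 4176186 - 331410050 = -327233864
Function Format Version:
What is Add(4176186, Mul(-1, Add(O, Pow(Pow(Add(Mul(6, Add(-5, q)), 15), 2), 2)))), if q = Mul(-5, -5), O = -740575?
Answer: -327233864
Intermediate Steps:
q = 25
Add(4176186, Mul(-1, Add(O, Pow(Pow(Add(Mul(6, Add(-5, q)), 15), 2), 2)))) = Add(4176186, Mul(-1, Add(-740575, Pow(Pow(Add(Mul(6, Add(-5, 25)), 15), 2), 2)))) = Add(4176186, Mul(-1, Add(-740575, Pow(Pow(Add(Mul(6, 20), 15), 2), 2)))) = Add(4176186, Mul(-1, Add(-740575, Pow(Pow(Add(120, 15), 2), 2)))) = Add(4176186, Mul(-1, Add(-740575, Pow(Pow(135, 2), 2)))) = Add(4176186, Mul(-1, Add(-740575, Pow(18225, 2)))) = Add(4176186, Mul(-1, Add(-740575, 332150625))) = Add(4176186, Mul(-1, 331410050)) = Add(4176186, -331410050) = -327233864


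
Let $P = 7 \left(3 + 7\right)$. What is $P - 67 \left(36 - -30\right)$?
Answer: $-4352$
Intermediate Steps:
$P = 70$ ($P = 7 \cdot 10 = 70$)
$P - 67 \left(36 - -30\right) = 70 - 67 \left(36 - -30\right) = 70 - 67 \left(36 + 30\right) = 70 - 4422 = -4352$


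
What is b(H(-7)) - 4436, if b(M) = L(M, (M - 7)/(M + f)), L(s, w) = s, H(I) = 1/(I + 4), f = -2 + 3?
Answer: -13309/3 ≈ -4436.3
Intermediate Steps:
f = 1
H(I) = 1/(4 + I)
b(M) = M
b(H(-7)) - 4436 = 1/(4 - 7) - 4436 = 1/(-3) - 4436 = -1/3 - 4436 = -13309/3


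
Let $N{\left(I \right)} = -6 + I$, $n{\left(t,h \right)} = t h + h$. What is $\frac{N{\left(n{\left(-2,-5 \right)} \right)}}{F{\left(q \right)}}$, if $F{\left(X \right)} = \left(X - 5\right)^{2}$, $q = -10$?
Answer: $- \frac{1}{225} \approx -0.0044444$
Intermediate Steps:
$F{\left(X \right)} = \left(-5 + X\right)^{2}$
$n{\left(t,h \right)} = h + h t$ ($n{\left(t,h \right)} = h t + h = h + h t$)
$\frac{N{\left(n{\left(-2,-5 \right)} \right)}}{F{\left(q \right)}} = \frac{-6 - 5 \left(1 - 2\right)}{\left(-5 - 10\right)^{2}} = \frac{-6 - -5}{\left(-15\right)^{2}} = \frac{-6 + 5}{225} = \left(-1\right) \frac{1}{225} = - \frac{1}{225}$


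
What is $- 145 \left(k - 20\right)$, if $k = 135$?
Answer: $-16675$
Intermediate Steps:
$- 145 \left(k - 20\right) = - 145 \left(135 - 20\right) = \left(-145\right) 115 = -16675$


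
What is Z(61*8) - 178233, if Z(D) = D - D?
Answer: -178233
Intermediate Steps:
Z(D) = 0
Z(61*8) - 178233 = 0 - 178233 = -178233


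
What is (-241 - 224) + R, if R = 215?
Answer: -250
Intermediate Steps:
(-241 - 224) + R = (-241 - 224) + 215 = -465 + 215 = -250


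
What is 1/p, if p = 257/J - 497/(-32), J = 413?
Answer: 13216/213485 ≈ 0.061906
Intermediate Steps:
p = 213485/13216 (p = 257/413 - 497/(-32) = 257*(1/413) - 497*(-1/32) = 257/413 + 497/32 = 213485/13216 ≈ 16.154)
1/p = 1/(213485/13216) = 13216/213485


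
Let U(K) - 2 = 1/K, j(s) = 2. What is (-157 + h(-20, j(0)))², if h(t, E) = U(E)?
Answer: 95481/4 ≈ 23870.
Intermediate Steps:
U(K) = 2 + 1/K
h(t, E) = 2 + 1/E
(-157 + h(-20, j(0)))² = (-157 + (2 + 1/2))² = (-157 + (2 + ½))² = (-157 + 5/2)² = (-309/2)² = 95481/4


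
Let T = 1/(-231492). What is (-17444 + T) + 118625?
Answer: 23422592051/231492 ≈ 1.0118e+5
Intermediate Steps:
T = -1/231492 ≈ -4.3198e-6
(-17444 + T) + 118625 = (-17444 - 1/231492) + 118625 = -4038146449/231492 + 118625 = 23422592051/231492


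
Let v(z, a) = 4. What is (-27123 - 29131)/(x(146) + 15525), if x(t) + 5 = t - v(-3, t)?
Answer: -28127/7831 ≈ -3.5918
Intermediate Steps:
x(t) = -9 + t (x(t) = -5 + (t - 1*4) = -5 + (t - 4) = -5 + (-4 + t) = -9 + t)
(-27123 - 29131)/(x(146) + 15525) = (-27123 - 29131)/((-9 + 146) + 15525) = -56254/(137 + 15525) = -56254/15662 = -56254*1/15662 = -28127/7831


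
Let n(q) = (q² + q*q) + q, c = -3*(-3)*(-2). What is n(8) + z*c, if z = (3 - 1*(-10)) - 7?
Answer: 28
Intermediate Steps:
c = -18 (c = 9*(-2) = -18)
n(q) = q + 2*q² (n(q) = (q² + q²) + q = 2*q² + q = q + 2*q²)
z = 6 (z = (3 + 10) - 7 = 13 - 7 = 6)
n(8) + z*c = 8*(1 + 2*8) + 6*(-18) = 8*(1 + 16) - 108 = 8*17 - 108 = 136 - 108 = 28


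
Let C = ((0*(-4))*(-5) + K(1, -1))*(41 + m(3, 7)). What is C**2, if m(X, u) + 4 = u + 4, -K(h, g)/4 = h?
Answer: 36864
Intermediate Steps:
K(h, g) = -4*h
m(X, u) = u (m(X, u) = -4 + (u + 4) = -4 + (4 + u) = u)
C = -192 (C = ((0*(-4))*(-5) - 4*1)*(41 + 7) = (0*(-5) - 4)*48 = (0 - 4)*48 = -4*48 = -192)
C**2 = (-192)**2 = 36864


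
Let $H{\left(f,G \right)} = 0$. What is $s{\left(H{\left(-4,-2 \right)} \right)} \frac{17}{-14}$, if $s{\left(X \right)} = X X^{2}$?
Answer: $0$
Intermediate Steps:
$s{\left(X \right)} = X^{3}$
$s{\left(H{\left(-4,-2 \right)} \right)} \frac{17}{-14} = 0^{3} \frac{17}{-14} = 0 \cdot 17 \left(- \frac{1}{14}\right) = 0 \left(- \frac{17}{14}\right) = 0$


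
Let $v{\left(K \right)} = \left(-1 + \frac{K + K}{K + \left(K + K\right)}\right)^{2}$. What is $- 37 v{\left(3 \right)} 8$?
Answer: $- \frac{296}{9} \approx -32.889$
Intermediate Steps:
$v{\left(K \right)} = \frac{1}{9}$ ($v{\left(K \right)} = \left(-1 + \frac{2 K}{K + 2 K}\right)^{2} = \left(-1 + \frac{2 K}{3 K}\right)^{2} = \left(-1 + 2 K \frac{1}{3 K}\right)^{2} = \left(-1 + \frac{2}{3}\right)^{2} = \left(- \frac{1}{3}\right)^{2} = \frac{1}{9}$)
$- 37 v{\left(3 \right)} 8 = \left(-37\right) \frac{1}{9} \cdot 8 = \left(- \frac{37}{9}\right) 8 = - \frac{296}{9}$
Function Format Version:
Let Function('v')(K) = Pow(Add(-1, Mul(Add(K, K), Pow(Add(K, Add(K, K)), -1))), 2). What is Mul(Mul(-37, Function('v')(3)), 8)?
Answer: Rational(-296, 9) ≈ -32.889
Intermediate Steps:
Function('v')(K) = Rational(1, 9) (Function('v')(K) = Pow(Add(-1, Mul(Mul(2, K), Pow(Add(K, Mul(2, K)), -1))), 2) = Pow(Add(-1, Mul(Mul(2, K), Pow(Mul(3, K), -1))), 2) = Pow(Add(-1, Mul(Mul(2, K), Mul(Rational(1, 3), Pow(K, -1)))), 2) = Pow(Add(-1, Rational(2, 3)), 2) = Pow(Rational(-1, 3), 2) = Rational(1, 9))
Mul(Mul(-37, Function('v')(3)), 8) = Mul(Mul(-37, Rational(1, 9)), 8) = Mul(Rational(-37, 9), 8) = Rational(-296, 9)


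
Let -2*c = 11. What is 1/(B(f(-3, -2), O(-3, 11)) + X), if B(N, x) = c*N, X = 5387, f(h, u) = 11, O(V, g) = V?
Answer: 2/10653 ≈ 0.00018774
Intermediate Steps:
c = -11/2 (c = -½*11 = -11/2 ≈ -5.5000)
B(N, x) = -11*N/2
1/(B(f(-3, -2), O(-3, 11)) + X) = 1/(-11/2*11 + 5387) = 1/(-121/2 + 5387) = 1/(10653/2) = 2/10653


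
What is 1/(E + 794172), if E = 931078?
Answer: 1/1725250 ≈ 5.7963e-7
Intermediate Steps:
1/(E + 794172) = 1/(931078 + 794172) = 1/1725250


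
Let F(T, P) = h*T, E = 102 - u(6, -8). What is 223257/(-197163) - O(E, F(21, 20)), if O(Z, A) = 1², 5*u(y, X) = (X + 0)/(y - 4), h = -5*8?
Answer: -140140/65721 ≈ -2.1323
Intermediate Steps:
h = -40
u(y, X) = X/(5*(-4 + y)) (u(y, X) = ((X + 0)/(y - 4))/5 = (X/(-4 + y))/5 = X/(5*(-4 + y)))
E = 514/5 (E = 102 - (-8)/(5*(-4 + 6)) = 102 - (-8)/(5*2) = 102 - 1*(-⅘) = 102 + ⅘ = 514/5 ≈ 102.80)
F(T, P) = -40*T
O(Z, A) = 1
223257/(-197163) - O(E, F(21, 20)) = 223257/(-197163) - 1*1 = 223257*(-1/197163) - 1 = -74419/65721 - 1 = -140140/65721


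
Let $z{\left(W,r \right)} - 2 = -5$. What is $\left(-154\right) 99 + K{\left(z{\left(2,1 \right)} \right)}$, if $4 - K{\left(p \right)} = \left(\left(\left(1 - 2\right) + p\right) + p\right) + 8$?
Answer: $-15243$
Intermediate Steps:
$z{\left(W,r \right)} = -3$ ($z{\left(W,r \right)} = 2 - 5 = -3$)
$K{\left(p \right)} = -3 - 2 p$ ($K{\left(p \right)} = 4 - \left(\left(\left(\left(1 - 2\right) + p\right) + p\right) + 8\right) = 4 - \left(\left(\left(-1 + p\right) + p\right) + 8\right) = 4 - \left(\left(-1 + 2 p\right) + 8\right) = 4 - \left(7 + 2 p\right) = -3 - 2 p$)
$\left(-154\right) 99 + K{\left(z{\left(2,1 \right)} \right)} = \left(-154\right) 99 - -3 = -15246 + \left(-3 + 6\right) = -15246 + 3 = -15243$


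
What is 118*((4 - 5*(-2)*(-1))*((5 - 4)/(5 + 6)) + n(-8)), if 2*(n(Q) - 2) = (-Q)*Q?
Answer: -39648/11 ≈ -3604.4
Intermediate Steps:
n(Q) = 2 - Q²/2 (n(Q) = 2 + ((-Q)*Q)/2 = 2 + (-Q²)/2 = 2 - Q²/2)
118*((4 - 5*(-2)*(-1))*((5 - 4)/(5 + 6)) + n(-8)) = 118*((4 - 5*(-2)*(-1))*((5 - 4)/(5 + 6)) + (2 - ½*(-8)²)) = 118*((4 + 10*(-1))*(1/11) + (2 - ½*64)) = 118*((4 - 10)*(1*(1/11)) + (2 - 32)) = 118*(-6*1/11 - 30) = 118*(-6/11 - 30) = 118*(-336/11) = -39648/11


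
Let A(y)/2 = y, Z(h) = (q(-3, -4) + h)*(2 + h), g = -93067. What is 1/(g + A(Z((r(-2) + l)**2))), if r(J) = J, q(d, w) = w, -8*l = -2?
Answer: -128/11913791 ≈ -1.0744e-5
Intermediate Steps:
l = 1/4 (l = -1/8*(-2) = 1/4 ≈ 0.25000)
Z(h) = (-4 + h)*(2 + h)
A(y) = 2*y
1/(g + A(Z((r(-2) + l)**2))) = 1/(-93067 + 2*(-8 + ((-2 + 1/4)**2)**2 - 2*(-2 + 1/4)**2)) = 1/(-93067 + 2*(-8 + ((-7/4)**2)**2 - 2*(-7/4)**2)) = 1/(-93067 + 2*(-8 + (49/16)**2 - 2*49/16)) = 1/(-93067 + 2*(-8 + 2401/256 - 49/8)) = 1/(-93067 + 2*(-1215/256)) = 1/(-93067 - 1215/128) = 1/(-11913791/128) = -128/11913791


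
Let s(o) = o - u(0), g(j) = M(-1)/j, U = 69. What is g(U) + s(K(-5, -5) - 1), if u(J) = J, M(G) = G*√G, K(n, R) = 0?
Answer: -1 - I/69 ≈ -1.0 - 0.014493*I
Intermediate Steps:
M(G) = G^(3/2)
g(j) = -I/j (g(j) = (-1)^(3/2)/j = (-I)/j = -I/j)
s(o) = o (s(o) = o - 1*0 = o + 0 = o)
g(U) + s(K(-5, -5) - 1) = -1*I/69 + (0 - 1) = -1*I*1/69 - 1 = -I/69 - 1 = -1 - I/69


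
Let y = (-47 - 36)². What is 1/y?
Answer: 1/6889 ≈ 0.00014516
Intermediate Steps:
y = 6889 (y = (-83)² = 6889)
1/y = 1/6889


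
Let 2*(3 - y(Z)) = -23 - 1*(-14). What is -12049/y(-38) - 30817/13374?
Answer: -107582969/66870 ≈ -1608.8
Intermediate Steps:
y(Z) = 15/2 (y(Z) = 3 - (-23 - 1*(-14))/2 = 3 - (-23 + 14)/2 = 3 - ½*(-9) = 3 + 9/2 = 15/2)
-12049/y(-38) - 30817/13374 = -12049/15/2 - 30817/13374 = -12049*2/15 - 30817*1/13374 = -24098/15 - 30817/13374 = -107582969/66870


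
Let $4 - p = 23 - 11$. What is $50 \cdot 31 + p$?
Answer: $1542$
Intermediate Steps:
$p = -8$ ($p = 4 - \left(23 - 11\right) = 4 - 12 = -8$)
$50 \cdot 31 + p = 50 \cdot 31 - 8 = 1550 - 8 = 1542$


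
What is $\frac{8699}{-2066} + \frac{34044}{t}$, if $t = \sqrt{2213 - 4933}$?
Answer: $- \frac{8699}{2066} - \frac{8511 i \sqrt{170}}{170} \approx -4.2105 - 652.76 i$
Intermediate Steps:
$t = 4 i \sqrt{170}$ ($t = \sqrt{-2720} = 4 i \sqrt{170} \approx 52.154 i$)
$\frac{8699}{-2066} + \frac{34044}{t} = \frac{8699}{-2066} + \frac{34044}{4 i \sqrt{170}} = 8699 \left(- \frac{1}{2066}\right) + 34044 \left(- \frac{i \sqrt{170}}{680}\right) = - \frac{8699}{2066} - \frac{8511 i \sqrt{170}}{170}$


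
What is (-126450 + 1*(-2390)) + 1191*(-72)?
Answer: -214592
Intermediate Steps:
(-126450 + 1*(-2390)) + 1191*(-72) = (-126450 - 2390) - 85752 = -128840 - 85752 = -214592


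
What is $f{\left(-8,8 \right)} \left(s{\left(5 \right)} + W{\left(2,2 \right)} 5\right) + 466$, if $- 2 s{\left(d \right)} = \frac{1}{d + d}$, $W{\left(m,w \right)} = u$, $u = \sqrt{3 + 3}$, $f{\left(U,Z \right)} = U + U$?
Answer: $\frac{2334}{5} - 80 \sqrt{6} \approx 270.84$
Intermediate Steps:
$f{\left(U,Z \right)} = 2 U$
$u = \sqrt{6} \approx 2.4495$
$W{\left(m,w \right)} = \sqrt{6}$
$s{\left(d \right)} = - \frac{1}{4 d}$ ($s{\left(d \right)} = - \frac{1}{2 \left(d + d\right)} = - \frac{1}{2 \cdot 2 d} = - \frac{\frac{1}{2} \frac{1}{d}}{2} = - \frac{1}{4 d}$)
$f{\left(-8,8 \right)} \left(s{\left(5 \right)} + W{\left(2,2 \right)} 5\right) + 466 = 2 \left(-8\right) \left(- \frac{1}{4 \cdot 5} + \sqrt{6} \cdot 5\right) + 466 = - 16 \left(\left(- \frac{1}{4}\right) \frac{1}{5} + 5 \sqrt{6}\right) + 466 = - 16 \left(- \frac{1}{20} + 5 \sqrt{6}\right) + 466 = \left(\frac{4}{5} - 80 \sqrt{6}\right) + 466 = \frac{2334}{5} - 80 \sqrt{6}$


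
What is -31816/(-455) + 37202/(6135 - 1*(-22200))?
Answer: 183686654/2578485 ≈ 71.238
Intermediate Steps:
-31816/(-455) + 37202/(6135 - 1*(-22200)) = -31816*(-1/455) + 37202/(6135 + 22200) = 31816/455 + 37202/28335 = 183686654/2578485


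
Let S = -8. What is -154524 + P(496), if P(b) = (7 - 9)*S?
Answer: -154508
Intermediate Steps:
P(b) = 16 (P(b) = (7 - 9)*(-8) = -2*(-8) = 16)
-154524 + P(496) = -154524 + 16 = -154508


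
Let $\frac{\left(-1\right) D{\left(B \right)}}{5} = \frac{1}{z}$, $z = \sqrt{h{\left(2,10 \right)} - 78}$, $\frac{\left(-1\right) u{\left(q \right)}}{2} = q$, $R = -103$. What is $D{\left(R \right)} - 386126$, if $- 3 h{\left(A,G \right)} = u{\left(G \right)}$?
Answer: $-386126 + \frac{5 i \sqrt{642}}{214} \approx -3.8613 \cdot 10^{5} + 0.592 i$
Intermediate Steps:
$u{\left(q \right)} = - 2 q$
$h{\left(A,G \right)} = \frac{2 G}{3}$ ($h{\left(A,G \right)} = - \frac{\left(-2\right) G}{3} = \frac{2 G}{3}$)
$z = \frac{i \sqrt{642}}{3}$ ($z = \sqrt{\frac{2}{3} \cdot 10 - 78} = \sqrt{\frac{20}{3} - 78} = \sqrt{- \frac{214}{3}} = \frac{i \sqrt{642}}{3} \approx 8.4459 i$)
$D{\left(B \right)} = \frac{5 i \sqrt{642}}{214}$ ($D{\left(B \right)} = - \frac{5}{\frac{1}{3} i \sqrt{642}} = - 5 \left(- \frac{i \sqrt{642}}{214}\right) = \frac{5 i \sqrt{642}}{214}$)
$D{\left(R \right)} - 386126 = \frac{5 i \sqrt{642}}{214} - 386126 = -386126 + \frac{5 i \sqrt{642}}{214}$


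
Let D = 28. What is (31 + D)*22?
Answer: 1298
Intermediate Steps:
(31 + D)*22 = (31 + 28)*22 = 59*22 = 1298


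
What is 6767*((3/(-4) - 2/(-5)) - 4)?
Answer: -588729/20 ≈ -29436.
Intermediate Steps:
6767*((3/(-4) - 2/(-5)) - 4) = 6767*((3*(-¼) - 2*(-⅕)) - 4) = 6767*((-¾ + ⅖) - 4) = 6767*(-7/20 - 4) = 6767*(-87/20) = -588729/20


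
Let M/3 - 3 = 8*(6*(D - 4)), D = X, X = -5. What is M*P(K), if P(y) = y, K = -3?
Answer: 3861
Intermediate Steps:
D = -5
M = -1287 (M = 9 + 3*(8*(6*(-5 - 4))) = 9 + 3*(8*(6*(-9))) = 9 + 3*(8*(-54)) = 9 + 3*(-432) = 9 - 1296 = -1287)
M*P(K) = -1287*(-3) = 3861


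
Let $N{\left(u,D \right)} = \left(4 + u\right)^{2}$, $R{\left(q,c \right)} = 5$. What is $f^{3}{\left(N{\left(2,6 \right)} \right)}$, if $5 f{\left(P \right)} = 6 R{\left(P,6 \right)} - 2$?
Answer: $\frac{21952}{125} \approx 175.62$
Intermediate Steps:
$f{\left(P \right)} = \frac{28}{5}$ ($f{\left(P \right)} = \frac{6 \cdot 5 - 2}{5} = \frac{30 - 2}{5} = \frac{1}{5} \cdot 28 = \frac{28}{5}$)
$f^{3}{\left(N{\left(2,6 \right)} \right)} = \left(\frac{28}{5}\right)^{3} = \frac{21952}{125}$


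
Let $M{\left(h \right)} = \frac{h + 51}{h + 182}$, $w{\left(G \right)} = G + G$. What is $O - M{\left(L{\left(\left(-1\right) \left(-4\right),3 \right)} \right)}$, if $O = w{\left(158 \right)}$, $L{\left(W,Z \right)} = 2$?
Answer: $\frac{58091}{184} \approx 315.71$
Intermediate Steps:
$w{\left(G \right)} = 2 G$
$M{\left(h \right)} = \frac{51 + h}{182 + h}$
$O = 316$ ($O = 2 \cdot 158 = 316$)
$O - M{\left(L{\left(\left(-1\right) \left(-4\right),3 \right)} \right)} = 316 - \frac{51 + 2}{182 + 2} = 316 - \frac{1}{184} \cdot 53 = 316 - \frac{53}{184} = \frac{58091}{184}$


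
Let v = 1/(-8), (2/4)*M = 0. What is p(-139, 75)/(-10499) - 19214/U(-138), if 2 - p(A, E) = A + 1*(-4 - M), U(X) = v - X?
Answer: -1613982223/11580397 ≈ -139.37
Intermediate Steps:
M = 0 (M = 2*0 = 0)
v = -1/8 ≈ -0.12500
U(X) = -1/8 - X
p(A, E) = 6 - A (p(A, E) = 2 - (A + 1*(-4 - 1*0)) = 2 - (A + 1*(-4 + 0)) = 2 - (A + 1*(-4)) = 2 - (A - 4) = 2 - (-4 + A) = 2 + (4 - A) = 6 - A)
p(-139, 75)/(-10499) - 19214/U(-138) = (6 - 1*(-139))/(-10499) - 19214/(-1/8 - 1*(-138)) = (6 + 139)*(-1/10499) - 19214/(-1/8 + 138) = 145*(-1/10499) - 19214/1103/8 = -145/10499 - 19214*8/1103 = -145/10499 - 153712/1103 = -1613982223/11580397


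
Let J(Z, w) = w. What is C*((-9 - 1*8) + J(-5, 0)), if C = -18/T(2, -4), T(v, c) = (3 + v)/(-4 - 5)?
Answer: -2754/5 ≈ -550.80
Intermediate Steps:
T(v, c) = -⅓ - v/9 (T(v, c) = (3 + v)/(-9) = (3 + v)*(-⅑) = -⅓ - v/9)
C = 162/5 (C = -18/(-⅓ - ⅑*2) = -18/(-⅓ - 2/9) = -18/(-5/9) = -18*(-9/5) = 162/5 ≈ 32.400)
C*((-9 - 1*8) + J(-5, 0)) = 162*((-9 - 1*8) + 0)/5 = 162*((-9 - 8) + 0)/5 = 162*(-17 + 0)/5 = (162/5)*(-17) = -2754/5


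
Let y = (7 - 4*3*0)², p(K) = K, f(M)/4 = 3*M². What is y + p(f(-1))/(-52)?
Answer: 634/13 ≈ 48.769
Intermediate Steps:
f(M) = 12*M² (f(M) = 4*(3*M²) = 12*M²)
y = 49 (y = (7 - 12*0)² = (7 + 0)² = 7² = 49)
y + p(f(-1))/(-52) = 49 + (12*(-1)²)/(-52) = 49 + (12*1)*(-1/52) = 49 + 12*(-1/52) = 49 - 3/13 = 634/13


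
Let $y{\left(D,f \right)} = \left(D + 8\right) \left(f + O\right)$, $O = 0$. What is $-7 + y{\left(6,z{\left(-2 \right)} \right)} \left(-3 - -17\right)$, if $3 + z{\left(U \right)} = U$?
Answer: $-987$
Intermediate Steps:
$z{\left(U \right)} = -3 + U$
$y{\left(D,f \right)} = f \left(8 + D\right)$ ($y{\left(D,f \right)} = \left(D + 8\right) \left(f + 0\right) = \left(8 + D\right) f = f \left(8 + D\right)$)
$-7 + y{\left(6,z{\left(-2 \right)} \right)} \left(-3 - -17\right) = -7 + \left(-3 - 2\right) \left(8 + 6\right) \left(-3 - -17\right) = -7 + \left(-5\right) 14 \left(-3 + 17\right) = -7 - 980 = -987$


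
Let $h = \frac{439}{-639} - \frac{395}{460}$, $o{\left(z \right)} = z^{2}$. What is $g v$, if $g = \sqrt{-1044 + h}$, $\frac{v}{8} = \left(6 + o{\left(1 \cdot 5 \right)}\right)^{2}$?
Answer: $\frac{3844 i \sqrt{100373228453}}{4899} \approx 2.4859 \cdot 10^{5} i$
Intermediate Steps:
$h = - \frac{90869}{58788}$ ($h = 439 \left(- \frac{1}{639}\right) - \frac{79}{92} = - \frac{439}{639} - \frac{79}{92} = - \frac{90869}{58788} \approx -1.5457$)
$v = 7688$ ($v = 8 \left(6 + \left(1 \cdot 5\right)^{2}\right)^{2} = 8 \left(6 + 5^{2}\right)^{2} = 8 \left(6 + 25\right)^{2} = 8 \cdot 31^{2} = 8 \cdot 961 = 7688$)
$g = \frac{i \sqrt{100373228453}}{9798}$ ($g = \sqrt{-1044 - \frac{90869}{58788}} = \sqrt{- \frac{61465541}{58788}} = \frac{i \sqrt{100373228453}}{9798} \approx 32.335 i$)
$g v = \frac{i \sqrt{100373228453}}{9798} \cdot 7688 = \frac{3844 i \sqrt{100373228453}}{4899}$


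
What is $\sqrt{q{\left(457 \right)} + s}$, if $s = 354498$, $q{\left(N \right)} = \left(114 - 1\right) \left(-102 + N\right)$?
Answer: $\sqrt{394613} \approx 628.18$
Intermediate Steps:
$q{\left(N \right)} = -11526 + 113 N$ ($q{\left(N \right)} = 113 \left(-102 + N\right) = -11526 + 113 N$)
$\sqrt{q{\left(457 \right)} + s} = \sqrt{\left(-11526 + 113 \cdot 457\right) + 354498} = \sqrt{\left(-11526 + 51641\right) + 354498} = \sqrt{40115 + 354498} = \sqrt{394613}$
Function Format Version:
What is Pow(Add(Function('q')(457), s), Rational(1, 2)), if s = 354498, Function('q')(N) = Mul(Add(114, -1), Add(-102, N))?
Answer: Pow(394613, Rational(1, 2)) ≈ 628.18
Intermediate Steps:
Function('q')(N) = Add(-11526, Mul(113, N)) (Function('q')(N) = Mul(113, Add(-102, N)) = Add(-11526, Mul(113, N)))
Pow(Add(Function('q')(457), s), Rational(1, 2)) = Pow(Add(Add(-11526, Mul(113, 457)), 354498), Rational(1, 2)) = Pow(Add(Add(-11526, 51641), 354498), Rational(1, 2)) = Pow(Add(40115, 354498), Rational(1, 2)) = Pow(394613, Rational(1, 2))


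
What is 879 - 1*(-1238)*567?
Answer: 702825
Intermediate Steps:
879 - 1*(-1238)*567 = 879 + 1238*567 = 879 + 701946 = 702825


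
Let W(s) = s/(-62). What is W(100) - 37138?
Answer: -1151328/31 ≈ -37140.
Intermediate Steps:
W(s) = -s/62 (W(s) = s*(-1/62) = -s/62)
W(100) - 37138 = -1/62*100 - 37138 = -50/31 - 37138 = -1151328/31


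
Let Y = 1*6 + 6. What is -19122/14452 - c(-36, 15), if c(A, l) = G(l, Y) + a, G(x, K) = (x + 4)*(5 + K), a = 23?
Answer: -2509757/7226 ≈ -347.32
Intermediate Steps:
Y = 12 (Y = 6 + 6 = 12)
G(x, K) = (4 + x)*(5 + K)
c(A, l) = 91 + 17*l (c(A, l) = (20 + 4*12 + 5*l + 12*l) + 23 = (20 + 48 + 5*l + 12*l) + 23 = (68 + 17*l) + 23 = 91 + 17*l)
-19122/14452 - c(-36, 15) = -19122/14452 - (91 + 17*15) = -19122*1/14452 - (91 + 255) = -9561/7226 - 1*346 = -9561/7226 - 346 = -2509757/7226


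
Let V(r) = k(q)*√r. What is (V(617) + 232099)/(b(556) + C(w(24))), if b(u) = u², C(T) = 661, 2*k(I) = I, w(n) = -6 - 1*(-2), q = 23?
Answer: 232099/309797 + 23*√617/619594 ≈ 0.75012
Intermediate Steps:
w(n) = -4 (w(n) = -6 + 2 = -4)
k(I) = I/2
V(r) = 23*√r/2 (V(r) = ((½)*23)*√r = 23*√r/2)
(V(617) + 232099)/(b(556) + C(w(24))) = (23*√617/2 + 232099)/(556² + 661) = (232099 + 23*√617/2)/(309136 + 661) = (232099 + 23*√617/2)/309797 = (232099 + 23*√617/2)*(1/309797) = 232099/309797 + 23*√617/619594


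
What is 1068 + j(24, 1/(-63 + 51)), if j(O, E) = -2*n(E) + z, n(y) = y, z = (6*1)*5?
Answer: 6589/6 ≈ 1098.2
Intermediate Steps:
z = 30 (z = 6*5 = 30)
j(O, E) = 30 - 2*E (j(O, E) = -2*E + 30 = 30 - 2*E)
1068 + j(24, 1/(-63 + 51)) = 1068 + (30 - 2/(-63 + 51)) = 1068 + (30 - 2/(-12)) = 1068 + (30 - 2*(-1/12)) = 1068 + (30 + ⅙) = 1068 + 181/6 = 6589/6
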